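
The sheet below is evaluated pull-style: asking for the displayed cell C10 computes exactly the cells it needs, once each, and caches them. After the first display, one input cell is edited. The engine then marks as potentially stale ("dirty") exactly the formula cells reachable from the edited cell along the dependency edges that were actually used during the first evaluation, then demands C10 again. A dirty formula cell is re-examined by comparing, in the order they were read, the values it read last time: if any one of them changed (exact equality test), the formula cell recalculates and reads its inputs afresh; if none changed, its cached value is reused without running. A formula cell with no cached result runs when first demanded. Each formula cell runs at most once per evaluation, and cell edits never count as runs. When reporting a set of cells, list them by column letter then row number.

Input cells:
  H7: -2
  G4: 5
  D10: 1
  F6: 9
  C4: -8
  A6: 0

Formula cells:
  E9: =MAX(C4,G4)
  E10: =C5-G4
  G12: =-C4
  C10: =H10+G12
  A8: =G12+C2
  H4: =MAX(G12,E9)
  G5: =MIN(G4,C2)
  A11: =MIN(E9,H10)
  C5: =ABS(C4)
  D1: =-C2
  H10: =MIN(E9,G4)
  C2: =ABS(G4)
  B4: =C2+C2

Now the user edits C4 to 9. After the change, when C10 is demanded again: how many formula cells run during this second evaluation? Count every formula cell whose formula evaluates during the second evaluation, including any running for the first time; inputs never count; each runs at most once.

4 formula cells run: C10, E9, G12, H10.

First demand of the output computes:
  E9 = MAX(-8, 5) = 5
  G12 = -(-8) = 8
  H10 = MIN(5, 5) = 5
  C10 = 5 + 8 = 13

After the edit, cleaning proceeds:
  E9: a read changed (C4 -8->9) — executes, giving 9.
  G12: a read changed (C4 -8->9) — executes, giving -9.
  H10: a read changed (E9 5->9) — executes, giving 5 — identical to its old value.
  C10: a read changed (G12 8->-9) — executes, giving -4.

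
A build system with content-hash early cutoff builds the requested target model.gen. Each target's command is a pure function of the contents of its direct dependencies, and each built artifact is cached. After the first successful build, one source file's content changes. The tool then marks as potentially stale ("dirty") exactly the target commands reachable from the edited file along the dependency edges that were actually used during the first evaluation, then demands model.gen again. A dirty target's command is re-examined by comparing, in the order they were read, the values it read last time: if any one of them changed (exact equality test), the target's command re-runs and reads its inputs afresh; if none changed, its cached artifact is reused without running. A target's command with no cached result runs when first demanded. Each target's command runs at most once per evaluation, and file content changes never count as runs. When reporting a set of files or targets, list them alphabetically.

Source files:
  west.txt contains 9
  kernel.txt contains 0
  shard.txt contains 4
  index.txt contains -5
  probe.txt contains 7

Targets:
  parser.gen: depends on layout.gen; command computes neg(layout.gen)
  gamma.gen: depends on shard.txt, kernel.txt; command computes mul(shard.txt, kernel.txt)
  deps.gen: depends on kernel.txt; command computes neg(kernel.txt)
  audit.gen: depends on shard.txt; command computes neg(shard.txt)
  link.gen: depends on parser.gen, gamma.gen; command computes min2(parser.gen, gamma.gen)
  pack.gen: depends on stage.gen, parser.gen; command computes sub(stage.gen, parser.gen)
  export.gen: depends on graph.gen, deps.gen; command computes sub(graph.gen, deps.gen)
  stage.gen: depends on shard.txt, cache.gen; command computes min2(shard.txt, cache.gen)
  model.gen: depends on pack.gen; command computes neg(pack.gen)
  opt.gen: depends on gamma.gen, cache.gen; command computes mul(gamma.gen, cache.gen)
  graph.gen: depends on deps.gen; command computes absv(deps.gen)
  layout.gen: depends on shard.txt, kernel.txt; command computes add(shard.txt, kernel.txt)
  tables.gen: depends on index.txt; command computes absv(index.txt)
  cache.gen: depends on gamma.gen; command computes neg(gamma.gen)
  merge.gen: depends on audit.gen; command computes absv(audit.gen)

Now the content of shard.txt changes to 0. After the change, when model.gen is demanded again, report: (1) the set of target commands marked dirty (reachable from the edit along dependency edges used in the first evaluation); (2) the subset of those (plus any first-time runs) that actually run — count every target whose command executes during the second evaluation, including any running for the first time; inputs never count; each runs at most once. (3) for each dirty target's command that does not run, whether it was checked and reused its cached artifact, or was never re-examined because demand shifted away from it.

First evaluation (everything demanded from the output):
  gamma.gen = mul(4, 0) = 0
  cache.gen = neg(0) = 0
  layout.gen = add(4, 0) = 4
  parser.gen = neg(4) = -4
  stage.gen = min2(4, 0) = 0
  pack.gen = sub(0, -4) = 4
  model.gen = neg(4) = -4

Propagation after the edit:
  gamma.gen: runs — shard.txt 4->0; result 0 (same value as before).
  cache.gen: checked — values it read are unchanged (gamma.gen unchanged); reused cached 0 without running.
  layout.gen: runs — shard.txt 4->0; result 0.
  parser.gen: runs — layout.gen 4->0; result 0.
  stage.gen: runs — shard.txt 4->0; result 0 (same value as before).
  pack.gen: runs — parser.gen -4->0; result 0.
  model.gen: runs — pack.gen 4->0; result 0.

Key observation: the cutoff stops propagation at cache.gen — its inputs' values are unchanged, so it reuses its cache.

Marked dirty: cache.gen, gamma.gen, layout.gen, model.gen, pack.gen, parser.gen, stage.gen.
Target commands that run: gamma.gen, layout.gen, model.gen, pack.gen, parser.gen, stage.gen — 6 in total.
Checked but reused from cache: cache.gen.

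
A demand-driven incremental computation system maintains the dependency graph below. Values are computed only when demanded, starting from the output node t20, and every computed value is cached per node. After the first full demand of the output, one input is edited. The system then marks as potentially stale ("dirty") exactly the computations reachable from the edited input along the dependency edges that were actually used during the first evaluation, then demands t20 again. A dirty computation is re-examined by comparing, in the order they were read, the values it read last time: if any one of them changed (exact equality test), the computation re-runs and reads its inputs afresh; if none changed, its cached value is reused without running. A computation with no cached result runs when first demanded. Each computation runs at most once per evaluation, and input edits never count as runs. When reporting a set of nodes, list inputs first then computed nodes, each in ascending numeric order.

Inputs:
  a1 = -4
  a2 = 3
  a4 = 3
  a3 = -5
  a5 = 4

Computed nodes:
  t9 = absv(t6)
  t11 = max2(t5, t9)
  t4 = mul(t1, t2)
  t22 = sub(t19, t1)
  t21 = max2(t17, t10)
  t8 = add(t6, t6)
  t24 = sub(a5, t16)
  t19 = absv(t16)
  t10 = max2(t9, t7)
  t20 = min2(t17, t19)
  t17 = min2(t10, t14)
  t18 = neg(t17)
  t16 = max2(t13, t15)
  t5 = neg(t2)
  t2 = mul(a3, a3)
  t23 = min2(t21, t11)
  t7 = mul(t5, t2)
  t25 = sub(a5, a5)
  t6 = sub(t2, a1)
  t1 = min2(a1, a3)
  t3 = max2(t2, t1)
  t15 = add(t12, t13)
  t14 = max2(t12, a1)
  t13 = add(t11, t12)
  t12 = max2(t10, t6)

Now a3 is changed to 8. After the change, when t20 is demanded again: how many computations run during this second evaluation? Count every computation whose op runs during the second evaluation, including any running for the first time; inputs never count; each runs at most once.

First evaluation (everything demanded from the output):
  t2 = mul(-5, -5) = 25
  t5 = neg(25) = -25
  t6 = sub(25, -4) = 29
  t7 = mul(-25, 25) = -625
  t9 = absv(29) = 29
  t10 = max2(29, -625) = 29
  t11 = max2(-25, 29) = 29
  t12 = max2(29, 29) = 29
  t13 = add(29, 29) = 58
  t14 = max2(29, -4) = 29
  t15 = add(29, 58) = 87
  t16 = max2(58, 87) = 87
  t17 = min2(29, 29) = 29
  t19 = absv(87) = 87
  t20 = min2(29, 87) = 29

Propagation after the edit:
  t2: runs — a3 -5->8; a3 -5->8; result 64.
  t5: runs — t2 25->64; result -64.
  t6: runs — t2 25->64; result 68.
  t7: runs — t5 -25->-64; t2 25->64; result -4096.
  t9: runs — t6 29->68; result 68.
  t10: runs — t9 29->68; t7 -625->-4096; result 68.
  t11: runs — t5 -25->-64; t9 29->68; result 68.
  t12: runs — t10 29->68; t6 29->68; result 68.
  t13: runs — t11 29->68; t12 29->68; result 136.
  t14: runs — t12 29->68; result 68.
  t15: runs — t12 29->68; t13 58->136; result 204.
  t16: runs — t13 58->136; t15 87->204; result 204.
  t17: runs — t10 29->68; t14 29->68; result 68.
  t19: runs — t16 87->204; result 204.
  t20: runs — t17 29->68; t19 87->204; result 68.

Computations that run: t2, t5, t6, t7, t9, t10, t11, t12, t13, t14, t15, t16, t17, t19, t20 — 15 in total.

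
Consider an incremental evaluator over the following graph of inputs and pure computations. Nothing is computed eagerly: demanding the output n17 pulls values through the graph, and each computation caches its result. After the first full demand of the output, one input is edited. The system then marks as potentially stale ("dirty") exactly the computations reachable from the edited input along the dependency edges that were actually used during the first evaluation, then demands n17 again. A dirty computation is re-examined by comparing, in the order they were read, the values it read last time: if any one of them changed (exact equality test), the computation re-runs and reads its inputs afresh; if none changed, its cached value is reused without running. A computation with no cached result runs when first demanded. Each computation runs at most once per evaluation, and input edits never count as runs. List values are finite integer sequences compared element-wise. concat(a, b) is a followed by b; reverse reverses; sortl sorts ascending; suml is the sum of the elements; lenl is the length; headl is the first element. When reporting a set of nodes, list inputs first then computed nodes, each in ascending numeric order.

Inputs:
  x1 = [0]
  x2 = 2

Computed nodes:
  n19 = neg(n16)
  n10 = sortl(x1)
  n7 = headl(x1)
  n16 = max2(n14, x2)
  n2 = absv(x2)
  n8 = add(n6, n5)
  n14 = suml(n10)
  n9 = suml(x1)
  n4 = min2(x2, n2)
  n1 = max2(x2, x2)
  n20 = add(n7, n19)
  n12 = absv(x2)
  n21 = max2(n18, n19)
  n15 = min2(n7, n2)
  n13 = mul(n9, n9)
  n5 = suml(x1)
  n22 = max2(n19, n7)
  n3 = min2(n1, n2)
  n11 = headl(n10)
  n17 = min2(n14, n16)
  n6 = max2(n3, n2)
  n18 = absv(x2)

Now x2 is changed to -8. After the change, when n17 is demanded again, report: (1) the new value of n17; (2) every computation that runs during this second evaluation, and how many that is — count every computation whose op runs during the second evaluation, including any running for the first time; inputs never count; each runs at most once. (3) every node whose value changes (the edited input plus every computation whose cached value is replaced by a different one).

n17 now evaluates to 0.
Run set: n16, n17 (2 run).
Changed values: x2, n16.

Initial pass — values computed on the first demand:
  n10 = sortl([0]) = [0]
  n14 = suml([0]) = 0
  n16 = max2(0, 2) = 2
  n17 = min2(0, 2) = 0

Second demand — change propagation:
  n16: re-runs because x2 2->-8; new result 0.
  n17: re-runs because n16 2->0; new result 0 (unchanged).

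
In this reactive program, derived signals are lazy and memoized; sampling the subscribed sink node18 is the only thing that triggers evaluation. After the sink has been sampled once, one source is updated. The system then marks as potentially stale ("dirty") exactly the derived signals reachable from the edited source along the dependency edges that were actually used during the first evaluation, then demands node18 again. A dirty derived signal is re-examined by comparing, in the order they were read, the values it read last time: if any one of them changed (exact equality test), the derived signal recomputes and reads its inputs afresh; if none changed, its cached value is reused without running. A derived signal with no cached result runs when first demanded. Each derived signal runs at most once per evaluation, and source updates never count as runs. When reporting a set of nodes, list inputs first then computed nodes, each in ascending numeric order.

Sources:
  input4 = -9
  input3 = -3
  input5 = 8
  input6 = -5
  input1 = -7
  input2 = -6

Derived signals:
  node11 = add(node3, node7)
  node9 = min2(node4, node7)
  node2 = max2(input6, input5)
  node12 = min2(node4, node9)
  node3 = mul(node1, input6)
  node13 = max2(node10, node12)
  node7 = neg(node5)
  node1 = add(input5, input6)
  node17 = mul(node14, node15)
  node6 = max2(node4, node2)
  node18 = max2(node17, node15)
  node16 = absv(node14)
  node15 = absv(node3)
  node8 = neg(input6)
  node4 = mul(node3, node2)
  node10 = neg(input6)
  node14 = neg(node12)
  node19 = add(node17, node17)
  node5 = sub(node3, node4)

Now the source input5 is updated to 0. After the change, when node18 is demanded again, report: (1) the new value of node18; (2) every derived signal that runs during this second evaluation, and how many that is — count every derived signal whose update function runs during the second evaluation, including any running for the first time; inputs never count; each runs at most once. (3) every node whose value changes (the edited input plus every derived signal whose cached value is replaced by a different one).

First demand of the output computes:
  node1 = add(8, -5) = 3
  node2 = max2(-5, 8) = 8
  node3 = mul(3, -5) = -15
  node4 = mul(-15, 8) = -120
  node5 = sub(-15, -120) = 105
  node7 = neg(105) = -105
  node9 = min2(-120, -105) = -120
  node12 = min2(-120, -120) = -120
  node14 = neg(-120) = 120
  node15 = absv(-15) = 15
  node17 = mul(120, 15) = 1800
  node18 = max2(1800, 15) = 1800

After the edit, cleaning proceeds:
  node1: a read changed (input5 8->0) — executes, giving -5.
  node2: a read changed (input5 8->0) — executes, giving 0.
  node3: a read changed (node1 3->-5) — executes, giving 25.
  node4: a read changed (node3 -15->25; node2 8->0) — executes, giving 0.
  node5: a read changed (node3 -15->25; node4 -120->0) — executes, giving 25.
  node7: a read changed (node5 105->25) — executes, giving -25.
  node9: a read changed (node4 -120->0; node7 -105->-25) — executes, giving -25.
  node12: a read changed (node4 -120->0; node9 -120->-25) — executes, giving -25.
  node14: a read changed (node12 -120->-25) — executes, giving 25.
  node15: a read changed (node3 -15->25) — executes, giving 25.
  node17: a read changed (node14 120->25; node15 15->25) — executes, giving 625.
  node18: a read changed (node17 1800->625; node15 15->25) — executes, giving 625.

Demanding node18 again yields 625.
12 derived signals run: node1, node2, node3, node4, node5, node7, node9, node12, node14, node15, node17, node18.
The nodes whose values change: input5, node1, node2, node3, node4, node5, node7, node9, node12, node14, node15, node17, node18.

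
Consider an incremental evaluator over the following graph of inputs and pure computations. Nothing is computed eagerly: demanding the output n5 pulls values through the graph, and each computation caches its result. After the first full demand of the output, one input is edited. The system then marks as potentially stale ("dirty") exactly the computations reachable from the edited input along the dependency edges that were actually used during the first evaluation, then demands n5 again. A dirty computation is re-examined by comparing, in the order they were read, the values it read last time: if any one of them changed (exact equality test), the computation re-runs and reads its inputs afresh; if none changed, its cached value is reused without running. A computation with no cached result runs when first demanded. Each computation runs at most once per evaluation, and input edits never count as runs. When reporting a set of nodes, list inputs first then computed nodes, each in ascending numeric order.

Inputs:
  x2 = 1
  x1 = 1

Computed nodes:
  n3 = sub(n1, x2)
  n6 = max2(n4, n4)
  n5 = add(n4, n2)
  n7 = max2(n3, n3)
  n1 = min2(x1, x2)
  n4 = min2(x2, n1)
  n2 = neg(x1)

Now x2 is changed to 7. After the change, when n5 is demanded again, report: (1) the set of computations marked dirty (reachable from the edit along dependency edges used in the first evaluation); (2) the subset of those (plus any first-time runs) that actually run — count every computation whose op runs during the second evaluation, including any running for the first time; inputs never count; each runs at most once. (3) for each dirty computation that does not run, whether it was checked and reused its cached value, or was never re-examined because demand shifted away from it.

Dirty set: n1, n4, n5.
Run set: n1, n4 (2 run).
Re-examined without running (cache reused): n5.
The important point: at n5 every value read last time is unchanged, so the dirty flag clears without a run.

Initial pass — values computed on the first demand:
  n1 = min2(1, 1) = 1
  n2 = neg(1) = -1
  n4 = min2(1, 1) = 1
  n5 = add(1, -1) = 0

Second demand — change propagation:
  n1: re-runs because x2 1->7; new result 1 (unchanged).
  n4: re-runs because x2 1->7; new result 1 (unchanged).
  n5: re-examined; everything it read last time is the same (n4 unchanged, n2 unchanged) — cache 0 kept, no run.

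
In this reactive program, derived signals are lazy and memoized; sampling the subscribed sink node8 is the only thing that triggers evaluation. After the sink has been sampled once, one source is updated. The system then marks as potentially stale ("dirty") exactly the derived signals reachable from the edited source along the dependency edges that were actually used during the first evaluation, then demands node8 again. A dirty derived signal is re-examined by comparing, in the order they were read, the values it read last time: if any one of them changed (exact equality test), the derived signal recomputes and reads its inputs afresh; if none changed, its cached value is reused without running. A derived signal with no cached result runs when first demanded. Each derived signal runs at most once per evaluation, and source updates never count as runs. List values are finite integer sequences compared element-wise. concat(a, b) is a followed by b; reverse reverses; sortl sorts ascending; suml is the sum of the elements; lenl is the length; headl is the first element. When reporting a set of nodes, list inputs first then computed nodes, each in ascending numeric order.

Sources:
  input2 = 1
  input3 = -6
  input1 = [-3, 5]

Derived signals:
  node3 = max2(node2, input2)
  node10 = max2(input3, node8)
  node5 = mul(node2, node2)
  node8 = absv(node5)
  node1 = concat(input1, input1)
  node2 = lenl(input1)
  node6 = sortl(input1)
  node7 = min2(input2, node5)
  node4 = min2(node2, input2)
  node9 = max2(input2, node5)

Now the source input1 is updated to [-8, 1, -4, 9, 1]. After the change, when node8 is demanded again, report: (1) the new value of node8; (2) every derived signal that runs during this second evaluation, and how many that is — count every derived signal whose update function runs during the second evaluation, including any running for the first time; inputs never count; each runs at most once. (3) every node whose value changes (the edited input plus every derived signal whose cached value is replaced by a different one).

Demanding node8 again yields 25.
3 derived signals run: node2, node5, node8.
The nodes whose values change: input1, node2, node5, node8.

First demand of the output computes:
  node2 = lenl([-3, 5]) = 2
  node5 = mul(2, 2) = 4
  node8 = absv(4) = 4

After the edit, cleaning proceeds:
  node2: a read changed (input1 [-3, 5]->[-8, 1, -4, 9, 1]) — executes, giving 5.
  node5: a read changed (node2 2->5; node2 2->5) — executes, giving 25.
  node8: a read changed (node5 4->25) — executes, giving 25.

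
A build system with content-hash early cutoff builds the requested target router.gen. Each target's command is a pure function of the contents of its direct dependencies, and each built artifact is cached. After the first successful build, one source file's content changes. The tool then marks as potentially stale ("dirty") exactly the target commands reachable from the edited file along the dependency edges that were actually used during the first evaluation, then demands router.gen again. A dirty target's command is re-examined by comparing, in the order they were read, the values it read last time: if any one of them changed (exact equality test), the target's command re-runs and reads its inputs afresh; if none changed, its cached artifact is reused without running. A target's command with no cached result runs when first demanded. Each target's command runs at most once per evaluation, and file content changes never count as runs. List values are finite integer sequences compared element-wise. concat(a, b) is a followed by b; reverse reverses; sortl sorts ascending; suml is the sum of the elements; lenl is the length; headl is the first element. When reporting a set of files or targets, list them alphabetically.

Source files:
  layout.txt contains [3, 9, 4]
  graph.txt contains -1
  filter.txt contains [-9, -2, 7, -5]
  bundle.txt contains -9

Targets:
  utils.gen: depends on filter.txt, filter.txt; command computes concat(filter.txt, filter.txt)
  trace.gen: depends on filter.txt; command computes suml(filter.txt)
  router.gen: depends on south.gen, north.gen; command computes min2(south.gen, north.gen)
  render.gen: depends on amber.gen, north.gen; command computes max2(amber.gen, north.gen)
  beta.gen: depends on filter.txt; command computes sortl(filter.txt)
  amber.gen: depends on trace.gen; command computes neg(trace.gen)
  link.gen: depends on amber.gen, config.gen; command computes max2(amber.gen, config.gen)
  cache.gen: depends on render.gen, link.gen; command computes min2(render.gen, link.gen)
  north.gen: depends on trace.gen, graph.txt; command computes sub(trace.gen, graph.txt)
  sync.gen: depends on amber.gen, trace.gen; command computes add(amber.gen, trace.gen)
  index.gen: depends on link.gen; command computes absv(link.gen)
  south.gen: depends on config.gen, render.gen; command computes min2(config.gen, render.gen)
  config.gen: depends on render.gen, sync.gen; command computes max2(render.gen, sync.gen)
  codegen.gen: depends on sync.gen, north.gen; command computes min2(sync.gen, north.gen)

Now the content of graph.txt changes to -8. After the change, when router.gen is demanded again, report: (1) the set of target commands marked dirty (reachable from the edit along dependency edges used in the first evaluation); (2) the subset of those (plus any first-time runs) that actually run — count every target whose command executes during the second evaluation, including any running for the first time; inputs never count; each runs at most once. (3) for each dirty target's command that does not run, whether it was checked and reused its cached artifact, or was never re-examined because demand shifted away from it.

Marked dirty: config.gen, north.gen, render.gen, router.gen, south.gen.
Target commands that run: north.gen, render.gen, router.gen — 3 in total.
Checked but reused from cache: config.gen, south.gen.
Key observation: the cutoff stops propagation at config.gen — its inputs' values are unchanged, so it reuses its cache.

First evaluation (everything demanded from the output):
  trace.gen = suml([-9, -2, 7, -5]) = -9
  amber.gen = neg(-9) = 9
  north.gen = sub(-9, -1) = -8
  render.gen = max2(9, -8) = 9
  sync.gen = add(9, -9) = 0
  config.gen = max2(9, 0) = 9
  south.gen = min2(9, 9) = 9
  router.gen = min2(9, -8) = -8

Propagation after the edit:
  north.gen: runs — graph.txt -1->-8; result -1.
  render.gen: runs — north.gen -8->-1; result 9 (same value as before).
  config.gen: checked — values it read are unchanged (render.gen unchanged, sync.gen unchanged); reused cached 9 without running.
  south.gen: checked — values it read are unchanged (config.gen unchanged, render.gen unchanged); reused cached 9 without running.
  router.gen: runs — north.gen -8->-1; result -1.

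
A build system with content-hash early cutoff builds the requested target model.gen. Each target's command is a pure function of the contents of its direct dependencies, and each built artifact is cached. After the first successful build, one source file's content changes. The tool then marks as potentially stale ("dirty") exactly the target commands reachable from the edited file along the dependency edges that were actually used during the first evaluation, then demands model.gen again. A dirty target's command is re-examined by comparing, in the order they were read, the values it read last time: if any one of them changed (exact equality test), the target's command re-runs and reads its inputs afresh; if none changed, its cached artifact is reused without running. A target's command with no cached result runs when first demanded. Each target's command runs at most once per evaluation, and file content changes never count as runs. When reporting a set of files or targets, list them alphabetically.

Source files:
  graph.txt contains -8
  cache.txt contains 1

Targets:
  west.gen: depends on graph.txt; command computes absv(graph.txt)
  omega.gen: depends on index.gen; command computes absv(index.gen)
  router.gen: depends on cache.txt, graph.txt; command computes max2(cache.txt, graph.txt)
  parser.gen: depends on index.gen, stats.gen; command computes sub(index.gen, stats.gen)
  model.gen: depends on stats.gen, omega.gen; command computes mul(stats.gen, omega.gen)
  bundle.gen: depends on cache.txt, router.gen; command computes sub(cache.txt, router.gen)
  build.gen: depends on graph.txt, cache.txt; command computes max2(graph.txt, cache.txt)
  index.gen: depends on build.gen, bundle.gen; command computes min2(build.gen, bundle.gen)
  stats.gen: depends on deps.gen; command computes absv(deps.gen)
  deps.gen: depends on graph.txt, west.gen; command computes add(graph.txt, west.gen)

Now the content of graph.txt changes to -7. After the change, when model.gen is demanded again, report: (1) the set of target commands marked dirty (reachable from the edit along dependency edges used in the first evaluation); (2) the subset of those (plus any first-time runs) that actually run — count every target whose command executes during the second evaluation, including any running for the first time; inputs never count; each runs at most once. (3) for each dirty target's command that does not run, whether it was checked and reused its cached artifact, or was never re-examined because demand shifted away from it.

Marked dirty: build.gen, bundle.gen, deps.gen, index.gen, model.gen, omega.gen, router.gen, stats.gen, west.gen.
Target commands that run: build.gen, deps.gen, router.gen, west.gen — 4 in total.
Checked but reused from cache: bundle.gen, index.gen, model.gen, omega.gen, stats.gen.
Key observation: the cutoff stops propagation at bundle.gen — its inputs' values are unchanged, so it reuses its cache.

First evaluation (everything demanded from the output):
  build.gen = max2(-8, 1) = 1
  router.gen = max2(1, -8) = 1
  bundle.gen = sub(1, 1) = 0
  index.gen = min2(1, 0) = 0
  omega.gen = absv(0) = 0
  west.gen = absv(-8) = 8
  deps.gen = add(-8, 8) = 0
  stats.gen = absv(0) = 0
  model.gen = mul(0, 0) = 0

Propagation after the edit:
  build.gen: runs — graph.txt -8->-7; result 1 (same value as before).
  router.gen: runs — graph.txt -8->-7; result 1 (same value as before).
  bundle.gen: checked — values it read are unchanged (cache.txt unchanged, router.gen unchanged); reused cached 0 without running.
  index.gen: checked — values it read are unchanged (build.gen unchanged, bundle.gen unchanged); reused cached 0 without running.
  omega.gen: checked — values it read are unchanged (index.gen unchanged); reused cached 0 without running.
  west.gen: runs — graph.txt -8->-7; result 7.
  deps.gen: runs — graph.txt -8->-7; west.gen 8->7; result 0 (same value as before).
  stats.gen: checked — values it read are unchanged (deps.gen unchanged); reused cached 0 without running.
  model.gen: checked — values it read are unchanged (stats.gen unchanged, omega.gen unchanged); reused cached 0 without running.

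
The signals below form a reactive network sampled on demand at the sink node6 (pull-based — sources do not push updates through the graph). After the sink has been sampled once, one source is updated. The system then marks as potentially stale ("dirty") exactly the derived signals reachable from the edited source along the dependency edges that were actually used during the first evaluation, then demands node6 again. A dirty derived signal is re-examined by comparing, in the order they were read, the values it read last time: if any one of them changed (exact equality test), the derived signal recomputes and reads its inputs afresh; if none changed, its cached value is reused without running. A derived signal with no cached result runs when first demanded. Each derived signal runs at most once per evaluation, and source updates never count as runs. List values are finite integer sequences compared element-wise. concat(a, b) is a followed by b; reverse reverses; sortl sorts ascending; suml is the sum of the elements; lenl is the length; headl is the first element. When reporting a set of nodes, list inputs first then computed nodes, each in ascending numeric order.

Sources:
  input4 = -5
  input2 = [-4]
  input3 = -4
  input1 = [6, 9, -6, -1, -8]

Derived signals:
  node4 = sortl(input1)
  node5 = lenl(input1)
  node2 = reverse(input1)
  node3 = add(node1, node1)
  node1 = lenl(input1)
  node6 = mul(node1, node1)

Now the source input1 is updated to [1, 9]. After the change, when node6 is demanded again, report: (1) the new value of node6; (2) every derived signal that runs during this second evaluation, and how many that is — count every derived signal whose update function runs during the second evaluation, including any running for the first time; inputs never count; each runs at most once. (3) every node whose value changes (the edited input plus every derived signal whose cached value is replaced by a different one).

Initial pass — values computed on the first demand:
  node1 = lenl([6, 9, -6, -1, -8]) = 5
  node6 = mul(5, 5) = 25

Second demand — change propagation:
  node1: re-runs because input1 [6, 9, -6, -1, -8]->[1, 9]; new result 2.
  node6: re-runs because node1 5->2; node1 5->2; new result 4.

node6 now evaluates to 4.
Run set: node1, node6 (2 run).
Changed values: input1, node1, node6.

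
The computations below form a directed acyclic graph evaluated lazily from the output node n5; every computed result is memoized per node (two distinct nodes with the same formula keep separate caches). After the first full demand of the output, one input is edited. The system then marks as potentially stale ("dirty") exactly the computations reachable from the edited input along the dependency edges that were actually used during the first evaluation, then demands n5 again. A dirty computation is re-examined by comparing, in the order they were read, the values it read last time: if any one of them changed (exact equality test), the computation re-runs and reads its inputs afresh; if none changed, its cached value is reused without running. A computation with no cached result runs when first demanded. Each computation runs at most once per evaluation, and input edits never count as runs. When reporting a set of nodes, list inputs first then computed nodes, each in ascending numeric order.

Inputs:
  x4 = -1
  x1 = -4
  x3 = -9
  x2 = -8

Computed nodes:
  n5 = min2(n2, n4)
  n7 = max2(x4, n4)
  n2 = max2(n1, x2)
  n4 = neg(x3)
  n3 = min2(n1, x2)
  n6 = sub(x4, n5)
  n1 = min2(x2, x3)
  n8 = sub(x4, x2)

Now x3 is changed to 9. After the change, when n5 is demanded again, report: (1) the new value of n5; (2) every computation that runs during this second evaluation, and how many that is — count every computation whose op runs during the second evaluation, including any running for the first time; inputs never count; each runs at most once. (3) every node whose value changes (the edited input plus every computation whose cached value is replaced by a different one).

Demanding n5 again yields -9.
4 computations run: n1, n2, n4, n5.
The nodes whose values change: x3, n1, n4, n5.

First demand of the output computes:
  n1 = min2(-8, -9) = -9
  n2 = max2(-9, -8) = -8
  n4 = neg(-9) = 9
  n5 = min2(-8, 9) = -8

After the edit, cleaning proceeds:
  n1: a read changed (x3 -9->9) — executes, giving -8.
  n2: a read changed (n1 -9->-8) — executes, giving -8 — identical to its old value.
  n4: a read changed (x3 -9->9) — executes, giving -9.
  n5: a read changed (n4 9->-9) — executes, giving -9.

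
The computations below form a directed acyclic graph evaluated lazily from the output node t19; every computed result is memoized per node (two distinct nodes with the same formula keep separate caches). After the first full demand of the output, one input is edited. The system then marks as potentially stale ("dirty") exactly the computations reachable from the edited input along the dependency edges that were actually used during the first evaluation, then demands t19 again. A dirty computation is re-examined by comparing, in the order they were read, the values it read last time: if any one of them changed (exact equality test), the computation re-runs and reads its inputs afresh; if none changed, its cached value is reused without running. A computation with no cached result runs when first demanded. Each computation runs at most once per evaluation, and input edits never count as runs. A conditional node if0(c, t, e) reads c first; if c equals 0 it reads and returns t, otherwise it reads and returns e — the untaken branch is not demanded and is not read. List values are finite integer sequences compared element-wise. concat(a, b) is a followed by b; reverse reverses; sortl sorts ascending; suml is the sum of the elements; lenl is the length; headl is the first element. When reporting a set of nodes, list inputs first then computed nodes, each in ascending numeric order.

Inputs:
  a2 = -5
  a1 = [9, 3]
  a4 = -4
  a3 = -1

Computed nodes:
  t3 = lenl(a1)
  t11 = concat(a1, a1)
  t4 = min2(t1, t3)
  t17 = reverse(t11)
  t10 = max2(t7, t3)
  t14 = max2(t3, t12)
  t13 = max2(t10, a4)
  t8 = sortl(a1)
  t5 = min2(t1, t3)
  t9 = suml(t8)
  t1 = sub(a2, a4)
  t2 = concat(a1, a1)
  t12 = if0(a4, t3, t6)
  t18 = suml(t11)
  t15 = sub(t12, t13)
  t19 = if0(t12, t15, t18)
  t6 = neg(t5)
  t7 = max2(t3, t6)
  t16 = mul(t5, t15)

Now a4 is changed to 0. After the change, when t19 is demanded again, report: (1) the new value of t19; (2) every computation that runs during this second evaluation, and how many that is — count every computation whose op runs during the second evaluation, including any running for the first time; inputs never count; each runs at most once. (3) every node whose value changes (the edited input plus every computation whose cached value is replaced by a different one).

First demand of the output computes:
  t1 = sub(-5, -4) = -1
  t3 = lenl([9, 3]) = 2
  t5 = min2(-1, 2) = -1
  t6 = neg(-1) = 1
  t11 = concat([9, 3], [9, 3]) = [9, 3, 9, 3]
  t12 = if0(a4=-4 -> else branch t6) = 1
  t18 = suml([9, 3, 9, 3]) = 24
  t19 = if0(t12=1 -> else branch t18) = 24

After the edit, cleaning proceeds:
  t1: stays stale; no demand reaches it after the flip.
  t5: stays stale; no demand reaches it after the flip.
  t6: stays stale; no demand reaches it after the flip.
  t12: a read changed (a4 -4->0) — executes, giving 2.
  t19: a read changed (t12 1->2) — executes, giving 24 — identical to its old value.

Note the branch switch — demand abandons t1, t5, t6, which are never re-examined.

Demanding t19 again yields 24.
2 computations run: t12, t19.
The nodes whose values change: a4, t12.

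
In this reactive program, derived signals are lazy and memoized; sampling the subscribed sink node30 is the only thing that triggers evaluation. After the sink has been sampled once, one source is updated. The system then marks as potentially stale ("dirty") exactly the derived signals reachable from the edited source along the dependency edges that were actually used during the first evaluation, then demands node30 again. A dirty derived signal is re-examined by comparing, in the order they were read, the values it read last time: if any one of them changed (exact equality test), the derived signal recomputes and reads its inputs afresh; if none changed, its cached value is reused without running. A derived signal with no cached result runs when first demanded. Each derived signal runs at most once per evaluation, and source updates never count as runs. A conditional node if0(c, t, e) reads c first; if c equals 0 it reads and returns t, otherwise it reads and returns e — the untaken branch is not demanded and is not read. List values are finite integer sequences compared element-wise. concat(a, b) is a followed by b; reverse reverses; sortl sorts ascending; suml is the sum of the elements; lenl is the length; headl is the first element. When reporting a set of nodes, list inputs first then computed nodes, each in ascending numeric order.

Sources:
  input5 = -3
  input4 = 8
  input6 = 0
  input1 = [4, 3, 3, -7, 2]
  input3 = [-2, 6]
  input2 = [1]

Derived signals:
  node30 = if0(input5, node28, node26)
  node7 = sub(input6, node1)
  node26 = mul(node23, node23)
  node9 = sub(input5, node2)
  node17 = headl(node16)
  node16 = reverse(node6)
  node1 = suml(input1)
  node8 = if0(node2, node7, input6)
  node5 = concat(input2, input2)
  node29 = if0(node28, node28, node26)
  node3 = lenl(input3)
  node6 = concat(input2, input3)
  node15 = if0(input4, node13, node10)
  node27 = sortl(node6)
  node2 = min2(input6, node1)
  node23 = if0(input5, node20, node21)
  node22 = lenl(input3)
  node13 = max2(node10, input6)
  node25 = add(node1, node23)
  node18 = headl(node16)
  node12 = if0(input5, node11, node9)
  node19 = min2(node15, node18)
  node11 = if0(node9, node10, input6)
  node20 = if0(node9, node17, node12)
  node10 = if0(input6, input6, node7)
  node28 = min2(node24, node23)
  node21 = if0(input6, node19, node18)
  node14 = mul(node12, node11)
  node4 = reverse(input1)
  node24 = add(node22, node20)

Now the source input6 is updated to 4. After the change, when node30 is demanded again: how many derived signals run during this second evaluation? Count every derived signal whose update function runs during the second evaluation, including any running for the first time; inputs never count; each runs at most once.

4 derived signals run: node21, node23, node26, node30.
Note the branch switch — demand abandons node10, node15, node19, which are never re-examined.

First demand of the output computes:
  node6 = concat([1], [-2, 6]) = [1, -2, 6]
  node10 = if0(input6=0 -> then branch input6) = 0
  node15 = if0(input4=8 -> else branch node10) = 0
  node16 = reverse([1, -2, 6]) = [6, -2, 1]
  node18 = headl([6, -2, 1]) = 6
  node19 = min2(0, 6) = 0
  node21 = if0(input6=0 -> then branch node19) = 0
  node23 = if0(input5=-3 -> else branch node21) = 0
  node26 = mul(0, 0) = 0
  node30 = if0(input5=-3 -> else branch node26) = 0

After the edit, cleaning proceeds:
  node10: stays stale; no demand reaches it after the flip.
  node15: stays stale; no demand reaches it after the flip.
  node19: stays stale; no demand reaches it after the flip.
  node21: a read changed (input6 0->4) — executes, giving 6.
  node23: a read changed (node21 0->6) — executes, giving 6.
  node26: a read changed (node23 0->6; node23 0->6) — executes, giving 36.
  node30: a read changed (node26 0->36) — executes, giving 36.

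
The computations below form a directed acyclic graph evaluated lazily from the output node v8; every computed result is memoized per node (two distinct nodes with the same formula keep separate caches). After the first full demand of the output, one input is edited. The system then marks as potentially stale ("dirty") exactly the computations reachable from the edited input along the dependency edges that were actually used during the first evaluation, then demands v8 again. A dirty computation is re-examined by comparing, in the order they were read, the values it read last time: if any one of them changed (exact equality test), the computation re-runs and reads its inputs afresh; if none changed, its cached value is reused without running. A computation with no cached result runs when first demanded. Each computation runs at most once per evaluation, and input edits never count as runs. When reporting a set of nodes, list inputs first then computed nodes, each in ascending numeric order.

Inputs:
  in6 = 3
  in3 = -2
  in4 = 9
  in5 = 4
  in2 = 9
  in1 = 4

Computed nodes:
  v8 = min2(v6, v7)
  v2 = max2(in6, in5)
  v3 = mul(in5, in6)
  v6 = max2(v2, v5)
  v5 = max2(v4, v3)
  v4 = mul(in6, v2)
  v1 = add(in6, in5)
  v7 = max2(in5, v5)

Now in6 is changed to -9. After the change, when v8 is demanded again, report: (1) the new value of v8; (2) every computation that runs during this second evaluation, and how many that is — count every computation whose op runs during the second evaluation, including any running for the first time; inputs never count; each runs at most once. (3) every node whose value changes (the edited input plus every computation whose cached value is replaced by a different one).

First demand of the output computes:
  v2 = max2(3, 4) = 4
  v3 = mul(4, 3) = 12
  v4 = mul(3, 4) = 12
  v5 = max2(12, 12) = 12
  v6 = max2(4, 12) = 12
  v7 = max2(4, 12) = 12
  v8 = min2(12, 12) = 12

After the edit, cleaning proceeds:
  v2: a read changed (in6 3->-9) — executes, giving 4 — identical to its old value.
  v3: a read changed (in6 3->-9) — executes, giving -36.
  v4: a read changed (in6 3->-9) — executes, giving -36.
  v5: a read changed (v4 12->-36; v3 12->-36) — executes, giving -36.
  v6: a read changed (v5 12->-36) — executes, giving 4.
  v7: a read changed (v5 12->-36) — executes, giving 4.
  v8: a read changed (v6 12->4; v7 12->4) — executes, giving 4.

Demanding v8 again yields 4.
7 computations run: v2, v3, v4, v5, v6, v7, v8.
The nodes whose values change: in6, v3, v4, v5, v6, v7, v8.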